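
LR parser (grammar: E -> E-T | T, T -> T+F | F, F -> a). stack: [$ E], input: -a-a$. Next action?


shift '-' to continue E -> E-T
Action: shift


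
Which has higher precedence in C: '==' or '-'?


'-' is additive (level 9); '==' is equality (level 6)
Higher level binds tighter
'-' has higher precedence than '=='


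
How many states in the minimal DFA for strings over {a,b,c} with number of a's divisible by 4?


Track (count of a) mod 4: states 0..3, accept at 0
Minimal DFA: 4 states


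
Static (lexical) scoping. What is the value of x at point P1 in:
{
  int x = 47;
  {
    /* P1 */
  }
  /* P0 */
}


P1's block does not declare x; resolves to the enclosing declaration at depth 0
x = 47


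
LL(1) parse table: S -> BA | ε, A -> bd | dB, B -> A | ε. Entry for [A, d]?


For [A, d]: 'd' ∈ FIRST(dB)
Entry: A -> dB


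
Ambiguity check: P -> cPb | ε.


balanced c^n…b^n: each string has a unique parse
Unambiguous


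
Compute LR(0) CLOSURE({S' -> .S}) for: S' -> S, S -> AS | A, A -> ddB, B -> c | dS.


Start: S' -> .S
For each item with dot before a nonterminal B, add B -> .γ for every B-production
Closure: [S' -> .S, S -> .AS, S -> .A, A -> .ddB]


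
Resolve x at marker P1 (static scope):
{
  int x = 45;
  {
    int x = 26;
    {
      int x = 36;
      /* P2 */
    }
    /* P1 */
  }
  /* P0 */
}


x declared in the same block as P1
x = 26


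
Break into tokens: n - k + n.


Scan left to right, longest-match per lexeme
Tokens: ID(n), OP(-), ID(k), OP(+), ID(n)


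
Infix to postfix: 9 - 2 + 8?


Left to right (same or higher precedence on left)
Postfix: 9 2 - 8 +


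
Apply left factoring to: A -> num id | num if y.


Common prefix: 'num'
Factored: A -> num A', A' -> id | if y


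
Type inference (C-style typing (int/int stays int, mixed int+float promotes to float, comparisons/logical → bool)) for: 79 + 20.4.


Operand types: int + float
Rule: mixed int/float promotes to float; int/int stays int
Result type: float


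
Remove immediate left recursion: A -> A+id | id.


Left-recursive alternatives: A+id; non-recursive: id
Introduce A': A -> idA', A' -> +idA' | ε


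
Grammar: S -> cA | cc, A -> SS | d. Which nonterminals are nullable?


A nonterminal is nullable iff some alternative derives ε (directly, or every symbol in it is nullable)
Nullable: {}


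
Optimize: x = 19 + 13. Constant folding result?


19 + 13 = 32 at compile time
Optimized: x = 32


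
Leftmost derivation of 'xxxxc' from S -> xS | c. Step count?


Derivation: S => xS => xxS => xxxS => xxxxS => xxxxc
Steps: 5


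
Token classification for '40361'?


Pattern: digits only
Type: INTEGER_LITERAL


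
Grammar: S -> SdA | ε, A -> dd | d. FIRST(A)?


Per alternative of A: FIRST(dd) = {d}; FIRST(d) = {d}
FIRST(A) = {d}


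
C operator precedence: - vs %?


'%' is multiplicative (level 10); '-' is additive (level 9)
Higher level binds tighter
'%' has higher precedence than '-'


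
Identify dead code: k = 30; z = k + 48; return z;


k is read by z's definition; z is returned
No dead code


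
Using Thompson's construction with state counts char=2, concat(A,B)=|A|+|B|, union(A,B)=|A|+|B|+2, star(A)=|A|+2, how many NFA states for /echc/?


Syntax tree has 4 char leaf(s), 0 union(s), 0 star(s)
chars contribute 4×2 = 8; each union adds +2; each star adds +2
Total: 8 + 0 + 0 = 8 states


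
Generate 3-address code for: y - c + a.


Break into single-operator statements:
t1 = y - c
t2 = t1 + a


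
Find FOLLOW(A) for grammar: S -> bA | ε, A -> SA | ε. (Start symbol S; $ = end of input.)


$ ∈ FOLLOW(S). For each A -> αBβ: add FIRST(β)\{ε} to FOLLOW(B); if β nullable, add FOLLOW(A).
FOLLOW(A) = {$, b}


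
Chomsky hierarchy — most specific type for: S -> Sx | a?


Left-linear: every RHS is a terminal or one nonterminal followed by a terminal
Classification: Type 3 (Regular)


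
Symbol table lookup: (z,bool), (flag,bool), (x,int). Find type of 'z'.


Lookup 'z' → type bool


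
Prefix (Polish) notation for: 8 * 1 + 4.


left-to-right (same/higher precedence on left): tree is (+ (* 8 1) 4)
Prefix: + * 8 1 4


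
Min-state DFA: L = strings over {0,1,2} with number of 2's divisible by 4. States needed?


Track (count of 2) mod 4: states 0..3, accept at 0
Minimal DFA: 4 states


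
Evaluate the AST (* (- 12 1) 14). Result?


Evaluate inner: (- 12 1) = 11
Evaluate root: (* 11 14) = 154
Result: 154


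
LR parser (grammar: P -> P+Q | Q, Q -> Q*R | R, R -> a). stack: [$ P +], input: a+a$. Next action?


no handle ('P+' is not any RHS); shift 'a'
Action: shift


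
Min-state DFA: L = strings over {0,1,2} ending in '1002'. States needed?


Track the longest suffix of input matching a prefix of '1002': 5 classes (prefixes of length 0..4)
Minimal DFA: 5 states


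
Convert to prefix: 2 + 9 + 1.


left-to-right (same/higher precedence on left): tree is (+ (+ 2 9) 1)
Prefix: + + 2 9 1


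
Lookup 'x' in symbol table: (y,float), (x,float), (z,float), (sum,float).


Lookup 'x' → type float


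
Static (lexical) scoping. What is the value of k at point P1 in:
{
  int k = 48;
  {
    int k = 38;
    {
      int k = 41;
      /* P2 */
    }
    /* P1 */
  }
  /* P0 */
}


k declared in the same block as P1
k = 38


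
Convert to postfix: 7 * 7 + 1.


Left to right (same or higher precedence on left)
Postfix: 7 7 * 1 +


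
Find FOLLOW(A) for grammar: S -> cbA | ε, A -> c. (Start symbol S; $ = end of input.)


$ ∈ FOLLOW(S). For each A -> αBβ: add FIRST(β)\{ε} to FOLLOW(B); if β nullable, add FOLLOW(A).
FOLLOW(A) = {$}


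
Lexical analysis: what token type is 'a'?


Pattern: letter/underscore followed by alphanumerics, not a keyword
Type: IDENTIFIER


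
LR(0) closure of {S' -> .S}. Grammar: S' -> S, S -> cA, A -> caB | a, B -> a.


Start: S' -> .S
For each item with dot before a nonterminal B, add B -> .γ for every B-production
Closure: [S' -> .S, S -> .cA]


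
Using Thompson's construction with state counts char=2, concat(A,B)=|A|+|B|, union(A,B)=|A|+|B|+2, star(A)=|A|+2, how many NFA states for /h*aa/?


Syntax tree has 3 char leaf(s), 0 union(s), 1 star(s)
chars contribute 3×2 = 6; each union adds +2; each star adds +2
Total: 6 + 0 + 2 = 8 states


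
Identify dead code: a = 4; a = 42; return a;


first assignment to a is overwritten before any read
Dead: 'a = 4'


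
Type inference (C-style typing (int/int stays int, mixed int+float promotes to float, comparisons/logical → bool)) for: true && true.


Operand types: bool && bool
Rule: logical operators take bool operands and yield bool
Result type: bool


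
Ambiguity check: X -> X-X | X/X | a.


'a-a/a' has two parse trees (no precedence encoded between - and /)
Ambiguous


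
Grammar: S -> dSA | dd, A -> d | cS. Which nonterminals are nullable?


A nonterminal is nullable iff some alternative derives ε (directly, or every symbol in it is nullable)
Nullable: {}


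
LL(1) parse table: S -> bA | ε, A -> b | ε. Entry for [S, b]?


For [S, b]: 'b' ∈ FIRST(bA)
Entry: S -> bA


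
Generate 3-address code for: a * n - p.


Break into single-operator statements:
t1 = a * n
t2 = t1 - p


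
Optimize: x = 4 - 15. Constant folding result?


4 - 15 = -11 at compile time
Optimized: x = -11


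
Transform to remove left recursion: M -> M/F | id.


Left-recursive alternatives: M/F; non-recursive: id
Introduce M': M -> idM', M' -> /FM' | ε


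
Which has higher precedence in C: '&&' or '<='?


'<=' is relational (level 7); '&&' is logical AND (level 2)
Higher level binds tighter
'<=' has higher precedence than '&&'


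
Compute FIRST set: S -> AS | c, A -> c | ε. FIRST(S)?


Per alternative of S: FIRST(AS) = {c}; FIRST(c) = {c}
FIRST(S) = {c}


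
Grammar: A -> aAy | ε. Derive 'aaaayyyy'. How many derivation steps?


Derivation: A => aAy => aaAyy => aaaAyyy => aaaaAyyyy => aaaayyyy
Steps: 5


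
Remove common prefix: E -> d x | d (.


Common prefix: 'd'
Factored: E -> d E', E' -> x | (


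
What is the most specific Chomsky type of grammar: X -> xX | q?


Right-linear: every RHS is a terminal or a terminal followed by one nonterminal
Classification: Type 3 (Regular)


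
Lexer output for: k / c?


Scan left to right, longest-match per lexeme
Tokens: ID(k), OP(/), ID(c)


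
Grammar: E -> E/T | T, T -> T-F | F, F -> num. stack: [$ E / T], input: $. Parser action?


handle 'E/T' on top; lookahead ∈ FOLLOW(E) = {/, $}
Action: reduce (E -> E/T)


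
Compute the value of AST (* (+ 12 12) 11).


Evaluate inner: (+ 12 12) = 24
Evaluate root: (* 24 11) = 264
Result: 264


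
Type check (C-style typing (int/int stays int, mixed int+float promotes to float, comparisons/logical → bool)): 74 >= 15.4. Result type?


Operand types: int >= float
Rule: comparison yields bool
Result type: bool


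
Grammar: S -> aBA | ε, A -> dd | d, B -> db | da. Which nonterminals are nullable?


A nonterminal is nullable iff some alternative derives ε (directly, or every symbol in it is nullable)
Nullable: {S}


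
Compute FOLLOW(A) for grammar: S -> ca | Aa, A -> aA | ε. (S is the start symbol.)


$ ∈ FOLLOW(S). For each A -> αBβ: add FIRST(β)\{ε} to FOLLOW(B); if β nullable, add FOLLOW(A).
FOLLOW(A) = {a}


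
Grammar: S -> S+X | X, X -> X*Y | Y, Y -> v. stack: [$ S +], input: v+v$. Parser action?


no handle ('S+' is not any RHS); shift 'v'
Action: shift


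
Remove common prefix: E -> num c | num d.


Common prefix: 'num'
Factored: E -> num E', E' -> c | d


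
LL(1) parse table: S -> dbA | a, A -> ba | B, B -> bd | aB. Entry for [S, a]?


For [S, a]: 'a' ∈ FIRST(a)
Entry: S -> a


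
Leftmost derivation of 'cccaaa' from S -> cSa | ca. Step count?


Derivation: S => cSa => ccSaa => cccaaa
Steps: 3


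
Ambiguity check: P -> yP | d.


right-linear, alternatives start with distinct terminals 'y' vs 'd': unique leftmost derivation
Unambiguous


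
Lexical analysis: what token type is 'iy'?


Pattern: letter/underscore followed by alphanumerics, not a keyword
Type: IDENTIFIER


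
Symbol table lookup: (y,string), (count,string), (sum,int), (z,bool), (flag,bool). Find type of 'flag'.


Lookup 'flag' → type bool


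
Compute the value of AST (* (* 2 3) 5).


Evaluate inner: (* 2 3) = 6
Evaluate root: (* 6 5) = 30
Result: 30


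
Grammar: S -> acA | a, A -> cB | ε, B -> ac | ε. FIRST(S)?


Per alternative of S: FIRST(acA) = {a}; FIRST(a) = {a}
FIRST(S) = {a}


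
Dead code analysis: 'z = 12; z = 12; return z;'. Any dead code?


first assignment to z is overwritten before any read
Dead: 'z = 12'


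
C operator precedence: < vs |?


'<' is relational (level 7); '|' is bitwise OR (level 3)
Higher level binds tighter
'<' has higher precedence than '|'


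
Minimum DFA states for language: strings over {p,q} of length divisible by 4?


Track length mod 4: states 0..3, accept at 0
Minimal DFA: 4 states


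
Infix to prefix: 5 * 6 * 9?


left-to-right (same/higher precedence on left): tree is (* (* 5 6) 9)
Prefix: * * 5 6 9


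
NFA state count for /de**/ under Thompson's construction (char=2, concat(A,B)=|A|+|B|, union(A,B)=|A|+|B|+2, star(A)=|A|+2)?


Syntax tree has 2 char leaf(s), 0 union(s), 2 star(s)
chars contribute 2×2 = 4; each union adds +2; each star adds +2
Total: 4 + 0 + 4 = 8 states


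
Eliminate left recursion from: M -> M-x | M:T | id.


Left-recursive alternatives: M-x, M:T; non-recursive: id
Introduce M': M -> idM', M' -> -xM' | :TM' | ε


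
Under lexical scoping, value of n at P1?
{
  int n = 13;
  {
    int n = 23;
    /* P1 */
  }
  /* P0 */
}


n declared in the same block as P1
n = 23


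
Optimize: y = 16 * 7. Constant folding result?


16 * 7 = 112 at compile time
Optimized: y = 112


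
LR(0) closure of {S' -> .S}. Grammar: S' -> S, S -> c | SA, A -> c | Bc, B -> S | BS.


Start: S' -> .S
For each item with dot before a nonterminal B, add B -> .γ for every B-production
Closure: [S' -> .S, S -> .c, S -> .SA]


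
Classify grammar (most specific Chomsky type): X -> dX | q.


Right-linear: every RHS is a terminal or a terminal followed by one nonterminal
Classification: Type 3 (Regular)


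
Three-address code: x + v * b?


Break into single-operator statements:
t1 = v * b
t2 = x + t1


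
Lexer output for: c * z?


Scan left to right, longest-match per lexeme
Tokens: ID(c), OP(*), ID(z)


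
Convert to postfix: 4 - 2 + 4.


Left to right (same or higher precedence on left)
Postfix: 4 2 - 4 +


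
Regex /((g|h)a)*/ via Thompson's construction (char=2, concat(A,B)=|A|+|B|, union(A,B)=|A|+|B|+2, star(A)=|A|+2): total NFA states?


Syntax tree has 3 char leaf(s), 1 union(s), 1 star(s)
chars contribute 3×2 = 6; each union adds +2; each star adds +2
Total: 6 + 2 + 2 = 10 states


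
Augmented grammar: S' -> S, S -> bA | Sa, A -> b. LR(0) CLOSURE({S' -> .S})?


Start: S' -> .S
For each item with dot before a nonterminal B, add B -> .γ for every B-production
Closure: [S' -> .S, S -> .bA, S -> .Sa]


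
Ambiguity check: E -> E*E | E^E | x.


'x*x^x' has two parse trees (no precedence encoded between * and ^)
Ambiguous


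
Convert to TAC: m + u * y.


Break into single-operator statements:
t1 = u * y
t2 = m + t1


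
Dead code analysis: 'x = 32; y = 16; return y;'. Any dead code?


x is assigned but never read
Dead: 'x = 32'


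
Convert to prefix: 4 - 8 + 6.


left-to-right (same/higher precedence on left): tree is (+ (- 4 8) 6)
Prefix: + - 4 8 6


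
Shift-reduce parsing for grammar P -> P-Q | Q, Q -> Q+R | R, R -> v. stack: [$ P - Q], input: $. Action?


handle 'P-Q' on top; lookahead ∈ FOLLOW(P) = {-, $}
Action: reduce (P -> P-Q)


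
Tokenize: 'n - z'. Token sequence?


Scan left to right, longest-match per lexeme
Tokens: ID(n), OP(-), ID(z)


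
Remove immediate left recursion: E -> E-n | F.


Left-recursive alternatives: E-n; non-recursive: F
Introduce E': E -> FE', E' -> -nE' | ε


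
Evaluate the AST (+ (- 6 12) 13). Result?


Evaluate inner: (- 6 12) = -6
Evaluate root: (+ -6 13) = 7
Result: 7


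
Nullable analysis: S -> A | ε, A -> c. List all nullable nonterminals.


A nonterminal is nullable iff some alternative derives ε (directly, or every symbol in it is nullable)
Nullable: {S}


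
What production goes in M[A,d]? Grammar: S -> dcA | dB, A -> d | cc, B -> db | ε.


For [A, d]: 'd' ∈ FIRST(d)
Entry: A -> d


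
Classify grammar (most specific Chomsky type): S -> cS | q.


Right-linear: every RHS is a terminal or a terminal followed by one nonterminal
Classification: Type 3 (Regular)


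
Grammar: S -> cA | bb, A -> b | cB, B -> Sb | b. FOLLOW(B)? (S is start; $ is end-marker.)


$ ∈ FOLLOW(S). For each A -> αBβ: add FIRST(β)\{ε} to FOLLOW(B); if β nullable, add FOLLOW(A).
FOLLOW(B) = {$, b}


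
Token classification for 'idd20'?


Pattern: letter/underscore followed by alphanumerics, not a keyword
Type: IDENTIFIER


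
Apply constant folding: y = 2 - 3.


2 - 3 = -1 at compile time
Optimized: y = -1


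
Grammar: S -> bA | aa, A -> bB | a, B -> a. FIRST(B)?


Per alternative of B: FIRST(a) = {a}
FIRST(B) = {a}


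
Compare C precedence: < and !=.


'<' is relational (level 7); '!=' is equality (level 6)
Higher level binds tighter
'<' has higher precedence than '!='


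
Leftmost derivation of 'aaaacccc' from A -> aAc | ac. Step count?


Derivation: A => aAc => aaAcc => aaaAccc => aaaacccc
Steps: 4


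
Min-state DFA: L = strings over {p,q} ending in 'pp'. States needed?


Track the longest suffix of input matching a prefix of 'pp': 3 classes (prefixes of length 0..2)
Minimal DFA: 3 states


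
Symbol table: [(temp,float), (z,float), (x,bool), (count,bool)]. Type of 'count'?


Lookup 'count' → type bool


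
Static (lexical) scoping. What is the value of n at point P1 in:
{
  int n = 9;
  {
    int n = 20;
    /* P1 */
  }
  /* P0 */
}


n declared in the same block as P1
n = 20


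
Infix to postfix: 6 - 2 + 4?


Left to right (same or higher precedence on left)
Postfix: 6 2 - 4 +


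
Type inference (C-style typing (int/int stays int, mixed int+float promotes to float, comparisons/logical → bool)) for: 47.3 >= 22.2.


Operand types: float >= float
Rule: comparison yields bool
Result type: bool


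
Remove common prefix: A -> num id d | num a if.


Common prefix: 'num'
Factored: A -> num A', A' -> id d | a if


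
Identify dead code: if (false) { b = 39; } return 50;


condition is constant false, so the whole block is unreachable
Dead: 'if (false) { b = 39; }'


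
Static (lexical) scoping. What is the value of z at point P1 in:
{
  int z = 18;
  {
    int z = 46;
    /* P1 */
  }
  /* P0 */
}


z declared in the same block as P1
z = 46


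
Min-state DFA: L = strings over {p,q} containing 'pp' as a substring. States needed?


KMP-style automaton: 2 progress states + 1 absorbing accept = 3
Minimal DFA: 3 states


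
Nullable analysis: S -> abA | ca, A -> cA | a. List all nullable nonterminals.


A nonterminal is nullable iff some alternative derives ε (directly, or every symbol in it is nullable)
Nullable: {}


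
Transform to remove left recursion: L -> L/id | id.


Left-recursive alternatives: L/id; non-recursive: id
Introduce L': L -> idL', L' -> /idL' | ε


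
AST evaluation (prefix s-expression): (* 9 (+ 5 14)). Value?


Evaluate inner: (+ 5 14) = 19
Evaluate root: (* 9 19) = 171
Result: 171


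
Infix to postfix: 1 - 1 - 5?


Left to right (same or higher precedence on left)
Postfix: 1 1 - 5 -


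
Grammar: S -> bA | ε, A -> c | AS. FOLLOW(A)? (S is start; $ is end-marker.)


$ ∈ FOLLOW(S). For each A -> αBβ: add FIRST(β)\{ε} to FOLLOW(B); if β nullable, add FOLLOW(A).
FOLLOW(A) = {$, b}


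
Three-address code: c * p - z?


Break into single-operator statements:
t1 = c * p
t2 = t1 - z


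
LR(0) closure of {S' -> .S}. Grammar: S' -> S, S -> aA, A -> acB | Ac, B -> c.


Start: S' -> .S
For each item with dot before a nonterminal B, add B -> .γ for every B-production
Closure: [S' -> .S, S -> .aA]


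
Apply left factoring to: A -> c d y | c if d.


Common prefix: 'c'
Factored: A -> c A', A' -> d y | if d


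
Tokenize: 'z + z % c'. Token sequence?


Scan left to right, longest-match per lexeme
Tokens: ID(z), OP(+), ID(z), OP(%), ID(c)


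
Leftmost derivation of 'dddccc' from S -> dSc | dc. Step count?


Derivation: S => dSc => ddScc => dddccc
Steps: 3


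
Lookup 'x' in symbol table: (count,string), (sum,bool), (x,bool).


Lookup 'x' → type bool


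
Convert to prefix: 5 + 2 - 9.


left-to-right (same/higher precedence on left): tree is (- (+ 5 2) 9)
Prefix: - + 5 2 9


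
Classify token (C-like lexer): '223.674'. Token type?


Pattern: digits with a decimal point
Type: FLOAT_LITERAL


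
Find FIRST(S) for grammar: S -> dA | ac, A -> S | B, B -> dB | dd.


Per alternative of S: FIRST(dA) = {d}; FIRST(ac) = {a}
FIRST(S) = {a, d}


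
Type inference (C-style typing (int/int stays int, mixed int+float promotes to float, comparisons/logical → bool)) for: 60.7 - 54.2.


Operand types: float - float
Rule: mixed int/float promotes to float; int/int stays int
Result type: float


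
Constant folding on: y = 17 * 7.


17 * 7 = 119 at compile time
Optimized: y = 119


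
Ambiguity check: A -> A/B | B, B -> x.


precedence layered via separate nonterminal B: deterministic
Unambiguous


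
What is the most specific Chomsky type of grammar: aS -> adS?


LHS has context (more than one symbol) and |LHS| ≤ |RHS|
Classification: Type 1 (Context-Sensitive)


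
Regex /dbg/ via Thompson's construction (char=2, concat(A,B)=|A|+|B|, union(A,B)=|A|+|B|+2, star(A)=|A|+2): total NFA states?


Syntax tree has 3 char leaf(s), 0 union(s), 0 star(s)
chars contribute 3×2 = 6; each union adds +2; each star adds +2
Total: 6 + 0 + 0 = 6 states


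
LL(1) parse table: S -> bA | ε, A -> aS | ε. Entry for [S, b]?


For [S, b]: 'b' ∈ FIRST(bA)
Entry: S -> bA


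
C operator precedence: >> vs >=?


'>>' is shift (level 8); '>=' is relational (level 7)
Higher level binds tighter
'>>' has higher precedence than '>='


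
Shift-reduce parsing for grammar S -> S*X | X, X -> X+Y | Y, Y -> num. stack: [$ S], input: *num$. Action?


shift '*' to continue S -> S*X
Action: shift


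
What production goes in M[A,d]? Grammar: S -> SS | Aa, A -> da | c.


For [A, d]: 'd' ∈ FIRST(da)
Entry: A -> da


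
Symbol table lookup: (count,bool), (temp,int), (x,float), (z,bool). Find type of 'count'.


Lookup 'count' → type bool


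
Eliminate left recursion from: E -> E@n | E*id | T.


Left-recursive alternatives: E@n, E*id; non-recursive: T
Introduce E': E -> TE', E' -> @nE' | *idE' | ε


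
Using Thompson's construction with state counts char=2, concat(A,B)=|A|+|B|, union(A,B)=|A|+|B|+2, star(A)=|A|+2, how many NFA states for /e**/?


Syntax tree has 1 char leaf(s), 0 union(s), 2 star(s)
chars contribute 1×2 = 2; each union adds +2; each star adds +2
Total: 2 + 0 + 4 = 6 states


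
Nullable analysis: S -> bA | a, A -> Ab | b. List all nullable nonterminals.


A nonterminal is nullable iff some alternative derives ε (directly, or every symbol in it is nullable)
Nullable: {}


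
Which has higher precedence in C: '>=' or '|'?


'>=' is relational (level 7); '|' is bitwise OR (level 3)
Higher level binds tighter
'>=' has higher precedence than '|'


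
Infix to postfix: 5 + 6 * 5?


* has higher precedence, evaluate 6*5 first
Postfix: 5 6 5 * +


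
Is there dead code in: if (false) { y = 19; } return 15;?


condition is constant false, so the whole block is unreachable
Dead: 'if (false) { y = 19; }'


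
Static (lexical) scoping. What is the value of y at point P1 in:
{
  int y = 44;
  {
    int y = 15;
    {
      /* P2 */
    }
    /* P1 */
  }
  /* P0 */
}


y declared in the same block as P1
y = 15


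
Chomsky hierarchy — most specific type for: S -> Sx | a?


Left-linear: every RHS is a terminal or one nonterminal followed by a terminal
Classification: Type 3 (Regular)


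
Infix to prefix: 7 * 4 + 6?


left-to-right (same/higher precedence on left): tree is (+ (* 7 4) 6)
Prefix: + * 7 4 6


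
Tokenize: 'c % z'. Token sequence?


Scan left to right, longest-match per lexeme
Tokens: ID(c), OP(%), ID(z)


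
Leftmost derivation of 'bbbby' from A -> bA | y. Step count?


Derivation: A => bA => bbA => bbbA => bbbbA => bbbby
Steps: 5


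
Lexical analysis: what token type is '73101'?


Pattern: digits only
Type: INTEGER_LITERAL


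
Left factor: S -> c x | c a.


Common prefix: 'c'
Factored: S -> c S', S' -> x | a


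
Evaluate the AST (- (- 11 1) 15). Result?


Evaluate inner: (- 11 1) = 10
Evaluate root: (- 10 15) = -5
Result: -5


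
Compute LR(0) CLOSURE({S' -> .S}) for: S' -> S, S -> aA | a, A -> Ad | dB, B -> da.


Start: S' -> .S
For each item with dot before a nonterminal B, add B -> .γ for every B-production
Closure: [S' -> .S, S -> .aA, S -> .a]


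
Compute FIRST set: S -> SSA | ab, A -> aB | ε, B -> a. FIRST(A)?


Per alternative of A: FIRST(aB) = {a}; FIRST(ε) = {ε}
FIRST(A) = {a, ε}


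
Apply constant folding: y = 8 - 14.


8 - 14 = -6 at compile time
Optimized: y = -6


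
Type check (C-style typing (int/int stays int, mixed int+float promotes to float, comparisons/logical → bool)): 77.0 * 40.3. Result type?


Operand types: float * float
Rule: mixed int/float promotes to float; int/int stays int
Result type: float


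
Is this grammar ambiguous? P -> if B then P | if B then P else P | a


dangling else: 'if B then if B then a else a' parses two ways
Ambiguous


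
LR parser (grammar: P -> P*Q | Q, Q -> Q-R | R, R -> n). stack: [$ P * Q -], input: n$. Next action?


no handle; shift 'n'
Action: shift


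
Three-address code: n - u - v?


Break into single-operator statements:
t1 = n - u
t2 = t1 - v


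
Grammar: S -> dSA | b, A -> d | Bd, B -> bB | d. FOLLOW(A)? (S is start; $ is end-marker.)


$ ∈ FOLLOW(S). For each A -> αBβ: add FIRST(β)\{ε} to FOLLOW(B); if β nullable, add FOLLOW(A).
FOLLOW(A) = {$, b, d}


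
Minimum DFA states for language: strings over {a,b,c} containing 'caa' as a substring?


KMP-style automaton: 3 progress states + 1 absorbing accept = 4
Minimal DFA: 4 states


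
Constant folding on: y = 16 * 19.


16 * 19 = 304 at compile time
Optimized: y = 304


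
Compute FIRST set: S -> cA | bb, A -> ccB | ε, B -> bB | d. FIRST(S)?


Per alternative of S: FIRST(cA) = {c}; FIRST(bb) = {b}
FIRST(S) = {b, c}


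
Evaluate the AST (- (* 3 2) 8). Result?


Evaluate inner: (* 3 2) = 6
Evaluate root: (- 6 8) = -2
Result: -2


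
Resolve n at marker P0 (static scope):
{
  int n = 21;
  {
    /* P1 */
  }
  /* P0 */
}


n declared in the same block as P0
n = 21


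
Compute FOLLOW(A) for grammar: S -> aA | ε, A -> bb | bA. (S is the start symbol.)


$ ∈ FOLLOW(S). For each A -> αBβ: add FIRST(β)\{ε} to FOLLOW(B); if β nullable, add FOLLOW(A).
FOLLOW(A) = {$}


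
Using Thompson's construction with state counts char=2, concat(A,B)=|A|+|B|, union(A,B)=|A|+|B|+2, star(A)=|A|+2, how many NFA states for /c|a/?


Syntax tree has 2 char leaf(s), 1 union(s), 0 star(s)
chars contribute 2×2 = 4; each union adds +2; each star adds +2
Total: 4 + 2 + 0 = 6 states


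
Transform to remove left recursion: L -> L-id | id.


Left-recursive alternatives: L-id; non-recursive: id
Introduce L': L -> idL', L' -> -idL' | ε


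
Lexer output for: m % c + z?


Scan left to right, longest-match per lexeme
Tokens: ID(m), OP(%), ID(c), OP(+), ID(z)


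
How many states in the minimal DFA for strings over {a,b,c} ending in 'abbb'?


Track the longest suffix of input matching a prefix of 'abbb': 5 classes (prefixes of length 0..4)
Minimal DFA: 5 states


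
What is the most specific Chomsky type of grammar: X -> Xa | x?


Left-linear: every RHS is a terminal or one nonterminal followed by a terminal
Classification: Type 3 (Regular)


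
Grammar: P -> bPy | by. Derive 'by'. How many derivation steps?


Derivation: P => by
Steps: 1


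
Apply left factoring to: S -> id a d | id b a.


Common prefix: 'id'
Factored: S -> id S', S' -> a d | b a


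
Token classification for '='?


Pattern: operator symbol
Type: OPERATOR


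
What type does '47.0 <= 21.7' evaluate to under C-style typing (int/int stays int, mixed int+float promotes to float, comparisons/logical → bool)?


Operand types: float <= float
Rule: comparison yields bool
Result type: bool


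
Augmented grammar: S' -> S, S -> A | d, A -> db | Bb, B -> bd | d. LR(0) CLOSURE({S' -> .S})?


Start: S' -> .S
For each item with dot before a nonterminal B, add B -> .γ for every B-production
Closure: [S' -> .S, S -> .A, S -> .d, A -> .db, A -> .Bb, B -> .bd, B -> .d]


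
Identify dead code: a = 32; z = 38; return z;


a is assigned but never read
Dead: 'a = 32'


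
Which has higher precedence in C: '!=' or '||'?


'!=' is equality (level 6); '||' is logical OR (level 1)
Higher level binds tighter
'!=' has higher precedence than '||'


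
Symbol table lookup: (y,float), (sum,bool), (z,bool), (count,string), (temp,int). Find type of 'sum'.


Lookup 'sum' → type bool


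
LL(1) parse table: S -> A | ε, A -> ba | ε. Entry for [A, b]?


For [A, b]: 'b' ∈ FIRST(ba)
Entry: A -> ba


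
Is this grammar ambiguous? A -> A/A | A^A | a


'a/a^a' has two parse trees (no precedence encoded between / and ^)
Ambiguous


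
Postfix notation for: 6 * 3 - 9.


Left to right (same or higher precedence on left)
Postfix: 6 3 * 9 -


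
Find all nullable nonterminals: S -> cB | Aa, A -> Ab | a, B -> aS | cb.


A nonterminal is nullable iff some alternative derives ε (directly, or every symbol in it is nullable)
Nullable: {}


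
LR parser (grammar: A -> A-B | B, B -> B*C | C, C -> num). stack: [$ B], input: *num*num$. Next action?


shift '*' to continue B -> B*C
Action: shift


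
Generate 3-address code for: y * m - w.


Break into single-operator statements:
t1 = y * m
t2 = t1 - w


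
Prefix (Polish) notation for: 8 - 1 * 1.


'*' binds tighter: tree is (- 8 (* 1 1))
Prefix: - 8 * 1 1


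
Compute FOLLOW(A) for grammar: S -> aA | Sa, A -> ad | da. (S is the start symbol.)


$ ∈ FOLLOW(S). For each A -> αBβ: add FIRST(β)\{ε} to FOLLOW(B); if β nullable, add FOLLOW(A).
FOLLOW(A) = {$, a}


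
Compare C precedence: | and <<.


'<<' is shift (level 8); '|' is bitwise OR (level 3)
Higher level binds tighter
'<<' has higher precedence than '|'


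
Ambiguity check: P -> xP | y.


right-linear, alternatives start with distinct terminals 'x' vs 'y': unique leftmost derivation
Unambiguous


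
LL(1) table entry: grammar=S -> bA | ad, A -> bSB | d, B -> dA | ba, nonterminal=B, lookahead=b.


For [B, b]: 'b' ∈ FIRST(ba)
Entry: B -> ba


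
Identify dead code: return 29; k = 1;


statement follows a return and is unreachable
Dead: 'k = 1'


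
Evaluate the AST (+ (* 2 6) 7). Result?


Evaluate inner: (* 2 6) = 12
Evaluate root: (+ 12 7) = 19
Result: 19


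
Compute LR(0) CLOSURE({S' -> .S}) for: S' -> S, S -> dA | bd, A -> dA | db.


Start: S' -> .S
For each item with dot before a nonterminal B, add B -> .γ for every B-production
Closure: [S' -> .S, S -> .dA, S -> .bd]


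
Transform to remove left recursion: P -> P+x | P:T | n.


Left-recursive alternatives: P+x, P:T; non-recursive: n
Introduce P': P -> nP', P' -> +xP' | :TP' | ε


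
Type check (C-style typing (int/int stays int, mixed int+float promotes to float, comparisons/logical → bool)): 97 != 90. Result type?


Operand types: int != int
Rule: comparison yields bool
Result type: bool


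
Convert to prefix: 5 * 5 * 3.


left-to-right (same/higher precedence on left): tree is (* (* 5 5) 3)
Prefix: * * 5 5 3


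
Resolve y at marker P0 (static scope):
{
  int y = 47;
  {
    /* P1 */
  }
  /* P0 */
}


y declared in the same block as P0
y = 47


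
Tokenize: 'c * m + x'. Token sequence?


Scan left to right, longest-match per lexeme
Tokens: ID(c), OP(*), ID(m), OP(+), ID(x)


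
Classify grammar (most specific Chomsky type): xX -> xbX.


LHS has context (more than one symbol) and |LHS| ≤ |RHS|
Classification: Type 1 (Context-Sensitive)


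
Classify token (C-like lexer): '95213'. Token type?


Pattern: digits only
Type: INTEGER_LITERAL


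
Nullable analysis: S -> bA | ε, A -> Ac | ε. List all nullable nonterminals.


A nonterminal is nullable iff some alternative derives ε (directly, or every symbol in it is nullable)
Nullable: {A, S}


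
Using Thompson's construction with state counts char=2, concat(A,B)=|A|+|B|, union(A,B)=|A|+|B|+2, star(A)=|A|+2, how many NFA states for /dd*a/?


Syntax tree has 3 char leaf(s), 0 union(s), 1 star(s)
chars contribute 3×2 = 6; each union adds +2; each star adds +2
Total: 6 + 0 + 2 = 8 states


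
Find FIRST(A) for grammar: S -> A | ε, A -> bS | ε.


Per alternative of A: FIRST(bS) = {b}; FIRST(ε) = {ε}
FIRST(A) = {b, ε}


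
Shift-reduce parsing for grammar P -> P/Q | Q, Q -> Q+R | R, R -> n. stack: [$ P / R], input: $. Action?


'R' (not preceded by Q+) is the handle for Q -> R
Action: reduce (Q -> R)


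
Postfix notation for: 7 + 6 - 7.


Left to right (same or higher precedence on left)
Postfix: 7 6 + 7 -


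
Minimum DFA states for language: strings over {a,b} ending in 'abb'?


Track the longest suffix of input matching a prefix of 'abb': 4 classes (prefixes of length 0..3)
Minimal DFA: 4 states


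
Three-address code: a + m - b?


Break into single-operator statements:
t1 = a + m
t2 = t1 - b


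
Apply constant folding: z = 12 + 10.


12 + 10 = 22 at compile time
Optimized: z = 22


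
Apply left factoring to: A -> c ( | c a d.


Common prefix: 'c'
Factored: A -> c A', A' -> ( | a d


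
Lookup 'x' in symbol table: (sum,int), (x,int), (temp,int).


Lookup 'x' → type int


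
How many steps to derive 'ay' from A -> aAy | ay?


Derivation: A => ay
Steps: 1


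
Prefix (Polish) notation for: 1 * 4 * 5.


left-to-right (same/higher precedence on left): tree is (* (* 1 4) 5)
Prefix: * * 1 4 5


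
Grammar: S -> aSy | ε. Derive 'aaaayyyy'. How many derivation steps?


Derivation: S => aSy => aaSyy => aaaSyyy => aaaaSyyyy => aaaayyyy
Steps: 5


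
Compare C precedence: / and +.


'/' is multiplicative (level 10); '+' is additive (level 9)
Higher level binds tighter
'/' has higher precedence than '+'


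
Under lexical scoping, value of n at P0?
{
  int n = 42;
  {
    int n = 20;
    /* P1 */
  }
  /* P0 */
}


n declared in the same block as P0
n = 42


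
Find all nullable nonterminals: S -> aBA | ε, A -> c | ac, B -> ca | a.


A nonterminal is nullable iff some alternative derives ε (directly, or every symbol in it is nullable)
Nullable: {S}


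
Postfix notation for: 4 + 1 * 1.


* has higher precedence, evaluate 1*1 first
Postfix: 4 1 1 * +


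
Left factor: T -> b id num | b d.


Common prefix: 'b'
Factored: T -> b T', T' -> id num | d


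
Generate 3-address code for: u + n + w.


Break into single-operator statements:
t1 = u + n
t2 = t1 + w


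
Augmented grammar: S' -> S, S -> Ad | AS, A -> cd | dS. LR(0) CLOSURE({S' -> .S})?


Start: S' -> .S
For each item with dot before a nonterminal B, add B -> .γ for every B-production
Closure: [S' -> .S, S -> .Ad, S -> .AS, A -> .cd, A -> .dS]


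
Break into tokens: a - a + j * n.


Scan left to right, longest-match per lexeme
Tokens: ID(a), OP(-), ID(a), OP(+), ID(j), OP(*), ID(n)


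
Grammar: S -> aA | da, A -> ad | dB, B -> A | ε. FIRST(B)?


Per alternative of B: FIRST(A) = {a, d}; FIRST(ε) = {ε}
FIRST(B) = {a, d, ε}


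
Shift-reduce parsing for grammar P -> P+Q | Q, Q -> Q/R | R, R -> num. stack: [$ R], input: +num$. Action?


'R' (not preceded by Q/) is the handle for Q -> R
Action: reduce (Q -> R)


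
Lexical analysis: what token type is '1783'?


Pattern: digits only
Type: INTEGER_LITERAL


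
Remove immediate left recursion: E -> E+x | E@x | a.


Left-recursive alternatives: E+x, E@x; non-recursive: a
Introduce E': E -> aE', E' -> +xE' | @xE' | ε


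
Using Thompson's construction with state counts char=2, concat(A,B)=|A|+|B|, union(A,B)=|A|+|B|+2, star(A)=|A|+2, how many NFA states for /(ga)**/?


Syntax tree has 2 char leaf(s), 0 union(s), 2 star(s)
chars contribute 2×2 = 4; each union adds +2; each star adds +2
Total: 4 + 0 + 4 = 8 states


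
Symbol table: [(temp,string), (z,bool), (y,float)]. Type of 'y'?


Lookup 'y' → type float


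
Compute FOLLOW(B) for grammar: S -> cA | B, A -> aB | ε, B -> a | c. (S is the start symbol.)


$ ∈ FOLLOW(S). For each A -> αBβ: add FIRST(β)\{ε} to FOLLOW(B); if β nullable, add FOLLOW(A).
FOLLOW(B) = {$}


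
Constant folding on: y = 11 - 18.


11 - 18 = -7 at compile time
Optimized: y = -7


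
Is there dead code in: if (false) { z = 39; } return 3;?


condition is constant false, so the whole block is unreachable
Dead: 'if (false) { z = 39; }'


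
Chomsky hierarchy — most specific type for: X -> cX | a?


Right-linear: every RHS is a terminal or a terminal followed by one nonterminal
Classification: Type 3 (Regular)


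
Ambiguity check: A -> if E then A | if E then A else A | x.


dangling else: 'if E then if E then x else x' parses two ways
Ambiguous


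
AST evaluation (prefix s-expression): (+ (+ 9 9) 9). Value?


Evaluate inner: (+ 9 9) = 18
Evaluate root: (+ 18 9) = 27
Result: 27


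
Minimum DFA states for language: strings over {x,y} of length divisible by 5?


Track length mod 5: states 0..4, accept at 0
Minimal DFA: 5 states


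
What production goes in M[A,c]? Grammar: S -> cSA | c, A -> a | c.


For [A, c]: 'c' ∈ FIRST(c)
Entry: A -> c


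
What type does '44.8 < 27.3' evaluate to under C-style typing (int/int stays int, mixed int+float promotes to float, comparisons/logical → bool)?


Operand types: float < float
Rule: comparison yields bool
Result type: bool


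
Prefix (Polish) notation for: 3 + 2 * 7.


'*' binds tighter: tree is (+ 3 (* 2 7))
Prefix: + 3 * 2 7


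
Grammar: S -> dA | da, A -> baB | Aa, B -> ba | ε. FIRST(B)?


Per alternative of B: FIRST(ba) = {b}; FIRST(ε) = {ε}
FIRST(B) = {b, ε}


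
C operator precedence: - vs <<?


'-' is additive (level 9); '<<' is shift (level 8)
Higher level binds tighter
'-' has higher precedence than '<<'


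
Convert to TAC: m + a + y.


Break into single-operator statements:
t1 = m + a
t2 = t1 + y


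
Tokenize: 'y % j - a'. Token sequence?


Scan left to right, longest-match per lexeme
Tokens: ID(y), OP(%), ID(j), OP(-), ID(a)


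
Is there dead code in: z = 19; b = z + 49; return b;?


z is read by b's definition; b is returned
No dead code


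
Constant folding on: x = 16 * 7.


16 * 7 = 112 at compile time
Optimized: x = 112


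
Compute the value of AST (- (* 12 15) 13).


Evaluate inner: (* 12 15) = 180
Evaluate root: (- 180 13) = 167
Result: 167


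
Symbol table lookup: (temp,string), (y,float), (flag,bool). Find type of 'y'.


Lookup 'y' → type float


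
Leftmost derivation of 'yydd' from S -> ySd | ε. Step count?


Derivation: S => ySd => yySdd => yydd
Steps: 3


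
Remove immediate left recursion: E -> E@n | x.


Left-recursive alternatives: E@n; non-recursive: x
Introduce E': E -> xE', E' -> @nE' | ε


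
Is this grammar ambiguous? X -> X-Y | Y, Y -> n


precedence layered via separate nonterminal Y: deterministic
Unambiguous


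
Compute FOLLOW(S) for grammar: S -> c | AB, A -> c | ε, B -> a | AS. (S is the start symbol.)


$ ∈ FOLLOW(S). For each A -> αBβ: add FIRST(β)\{ε} to FOLLOW(B); if β nullable, add FOLLOW(A).
FOLLOW(S) = {$}


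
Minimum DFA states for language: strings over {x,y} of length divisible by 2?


Track length mod 2: states 0..1, accept at 0
Minimal DFA: 2 states


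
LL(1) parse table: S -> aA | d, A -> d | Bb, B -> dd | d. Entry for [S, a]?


For [S, a]: 'a' ∈ FIRST(aA)
Entry: S -> aA


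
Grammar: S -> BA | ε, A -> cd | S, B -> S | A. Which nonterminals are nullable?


A nonterminal is nullable iff some alternative derives ε (directly, or every symbol in it is nullable)
Nullable: {A, B, S}


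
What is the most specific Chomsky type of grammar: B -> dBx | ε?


Single nonterminal LHS, but d^n x^n is not regular
Classification: Type 2 (Context-Free)


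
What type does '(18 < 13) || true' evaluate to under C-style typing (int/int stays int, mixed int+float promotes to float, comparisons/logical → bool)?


Operand types: bool || bool
Rule: logical operators take bool operands and yield bool
Result type: bool
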